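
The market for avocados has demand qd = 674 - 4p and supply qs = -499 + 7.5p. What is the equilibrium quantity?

q* = 266

Set qd = qs: 674 - 4p = -499 + 7.5p.
1173 = 11.5p, so p* = 102.
q* = 674 − 4(102) = 266.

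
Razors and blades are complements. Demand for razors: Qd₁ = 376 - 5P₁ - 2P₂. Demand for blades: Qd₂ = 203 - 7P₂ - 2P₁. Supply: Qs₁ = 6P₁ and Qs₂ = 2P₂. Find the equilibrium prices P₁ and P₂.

Market 1: 376 - 5P₁ - 2P₂ = 6P₁ → 11P₁ + 2P₂ = 376.
Market 2: 9P₂ + 2P₁ = 203.
Eliminating P₂: 9×(1) − 2×(2) gives 95P₁ = 2978, so P₁ = 2978/95.
Back-substitute into (2): P₂ = (203 − 2×2978/95) / 9 = 1481/95.

P₁ = 2978/95, P₂ = 1481/95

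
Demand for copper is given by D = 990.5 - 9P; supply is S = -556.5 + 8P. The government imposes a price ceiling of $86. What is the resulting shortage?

Equilibrium price would be P* = 91, so the ceiling at 86 binds.
At P = 86: D = 990.5 − 9(86) = 216.5, S = -556.5 + 8(86) = 131.5.
Shortage = 216.5 − 131.5 = 85.

Shortage = 85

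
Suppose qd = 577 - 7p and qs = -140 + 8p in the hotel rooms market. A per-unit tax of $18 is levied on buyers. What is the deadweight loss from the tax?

Deadweight loss = 604.8

Pre-tax equilibrium: p* = 47.8, q* = 242.4.
Tax on buyers shifts demand to qd = 577 − 7(p + 18) = 451 - 7p.
451 - 7p = -140 + 8p gives seller price ps = 39.4; buyers pay pb = 39.4 + 18 = 57.4.
New quantity: q = 577 − 7(57.4) = 175.2.
DWL = ½ × 18 × (242.4 − 175.2) = 604.8.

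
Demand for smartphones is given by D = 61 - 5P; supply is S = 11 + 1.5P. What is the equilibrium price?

Set D = S: 61 - 5P = 11 + 1.5P.
50 = 6.5P, so P* = 100/13.
Q* = 61 − 5(100/13) = 293/13.

P* = 100/13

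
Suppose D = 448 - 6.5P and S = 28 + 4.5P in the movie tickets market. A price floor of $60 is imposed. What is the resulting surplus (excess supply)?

Equilibrium price would be P* = 420/11, so the floor at 60 binds.
At P = 60: D = 58, S = 298.
Surplus = 298 − 58 = 240.

Surplus = 240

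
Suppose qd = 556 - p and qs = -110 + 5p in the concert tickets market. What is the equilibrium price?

p* = 111

Set qd = qs: 556 - p = -110 + 5p.
666 = 6p, so p* = 111.
q* = 556 − 1(111) = 445.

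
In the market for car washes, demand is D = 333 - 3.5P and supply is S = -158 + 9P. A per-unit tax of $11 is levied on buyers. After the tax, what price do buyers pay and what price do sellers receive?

Pre-tax equilibrium: P* = 39.28, Q* = 195.52.
Tax on buyers shifts demand to D = 333 − 3.5(P + 11) = 294.5 - 3.5P.
294.5 - 3.5P = -158 + 9P gives seller price Ps = 36.2; buyers pay Pb = 36.2 + 11 = 47.2.
New quantity: Q = 333 − 3.5(47.2) = 167.8.

Buyers pay $47.2, sellers receive $36.2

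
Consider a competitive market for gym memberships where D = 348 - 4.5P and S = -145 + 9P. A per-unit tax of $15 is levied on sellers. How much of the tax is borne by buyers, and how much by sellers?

Buyers bear $10, sellers bear $5

Pre-tax equilibrium: P* = 986/27, Q* = 551/3.
Tax on sellers shifts supply to S = -145 + 9(P − 15) = -280 + 9P.
348 - 4.5P = -280 + 9P gives buyer price Pb = 1256/27; sellers receive Ps = 1256/27 − 15 = 851/27.
New quantity: Q = 348 − 4.5(1256/27) = 416/3.
Buyer burden = 1256/27 − 986/27 = 10; seller burden = 986/27 − 851/27 = 5.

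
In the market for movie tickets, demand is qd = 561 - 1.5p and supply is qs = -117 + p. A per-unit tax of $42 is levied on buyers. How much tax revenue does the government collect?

Pre-tax equilibrium: p* = 271.2, q* = 154.2.
Tax on buyers shifts demand to qd = 561 − 1.5(p + 42) = 498 - 1.5p.
498 - 1.5p = -117 + p gives seller price ps = 246; buyers pay pb = 246 + 42 = 288.
New quantity: q = 561 − 1.5(288) = 129.
Revenue = 42 × 129 = 5418.

Tax revenue = 5418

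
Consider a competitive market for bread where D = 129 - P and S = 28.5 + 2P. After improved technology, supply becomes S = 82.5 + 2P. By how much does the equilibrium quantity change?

ΔQ = 18

Original equilibrium: P* = 33.5, Q* = 95.5.
New equilibrium: 129 - P = 82.5 + 2P, so 46.5 = 3P and P' = 15.5; Q' = 129 − 1(15.5) = 113.5.
Change in quantity: 113.5 − 95.5 = 18.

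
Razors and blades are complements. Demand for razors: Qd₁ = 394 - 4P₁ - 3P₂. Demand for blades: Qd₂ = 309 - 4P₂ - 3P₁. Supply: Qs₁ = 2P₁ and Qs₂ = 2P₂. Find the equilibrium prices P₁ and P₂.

P₁ = 479/9, P₂ = 224/9

Market 1: 394 - 4P₁ - 3P₂ = 2P₁ → 6P₁ + 3P₂ = 394.
Market 2: 6P₂ + 3P₁ = 309.
Eliminating P₂: 6×(1) − 3×(2) gives 27P₁ = 1437, so P₁ = 479/9.
Back-substitute into (2): P₂ = (309 − 3×479/9) / 6 = 224/9.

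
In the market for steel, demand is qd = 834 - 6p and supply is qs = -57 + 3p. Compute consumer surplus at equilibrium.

Consumer surplus = 4800

Equilibrium: 834 - 6p = -57 + 3p gives p* = 99, q* = 240.
Demand choke price (qd = 0): p = 139.
CS = ½(139 − 99)(240) = 4800.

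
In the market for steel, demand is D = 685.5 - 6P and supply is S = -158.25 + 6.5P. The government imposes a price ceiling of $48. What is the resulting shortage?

Equilibrium price would be P* = 67.5, so the ceiling at 48 binds.
At P = 48: D = 685.5 − 6(48) = 397.5, S = -158.25 + 6.5(48) = 153.75.
Shortage = 397.5 − 153.75 = 243.75.

Shortage = 243.75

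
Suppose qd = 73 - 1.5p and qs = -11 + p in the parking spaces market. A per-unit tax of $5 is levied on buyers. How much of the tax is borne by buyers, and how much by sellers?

Pre-tax equilibrium: p* = 33.6, q* = 22.6.
Tax on buyers shifts demand to qd = 73 − 1.5(p + 5) = 65.5 - 1.5p.
65.5 - 1.5p = -11 + p gives seller price ps = 30.6; buyers pay pb = 30.6 + 5 = 35.6.
New quantity: q = 73 − 1.5(35.6) = 19.6.
Buyer burden = 35.6 − 33.6 = 2; seller burden = 33.6 − 30.6 = 3.

Buyers bear $2, sellers bear $3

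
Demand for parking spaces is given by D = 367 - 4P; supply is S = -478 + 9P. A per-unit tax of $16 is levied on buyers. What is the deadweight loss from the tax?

Pre-tax equilibrium: P* = 65, Q* = 107.
Tax on buyers shifts demand to D = 367 − 4(P + 16) = 303 - 4P.
303 - 4P = -478 + 9P gives seller price Ps = 781/13; buyers pay Pb = 781/13 + 16 = 989/13.
New quantity: Q = 367 − 4(989/13) = 815/13.
DWL = ½ × 16 × (107 − 815/13) = 4608/13.

Deadweight loss = 4608/13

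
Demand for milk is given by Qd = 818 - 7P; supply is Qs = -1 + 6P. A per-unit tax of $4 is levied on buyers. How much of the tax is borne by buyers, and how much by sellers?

Buyers bear 24/13, sellers bear 28/13

Pre-tax equilibrium: P* = 63, Q* = 377.
Tax on buyers shifts demand to Qd = 818 − 7(P + 4) = 790 - 7P.
790 - 7P = -1 + 6P gives seller price Ps = 791/13; buyers pay Pb = 791/13 + 4 = 843/13.
New quantity: Q = 818 − 7(843/13) = 4733/13.
Buyer burden = 843/13 − 63 = 24/13; seller burden = 63 − 791/13 = 28/13.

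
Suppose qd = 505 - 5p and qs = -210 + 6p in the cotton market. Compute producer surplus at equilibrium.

Producer surplus = 2700

Equilibrium: 505 - 5p = -210 + 6p gives p* = 65, q* = 180.
Supply starts at p = 35 (where qs = 0).
PS = ½(65 − 35)(180) = 2700.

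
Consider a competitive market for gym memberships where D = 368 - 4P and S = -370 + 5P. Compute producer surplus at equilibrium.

Equilibrium: 368 - 4P = -370 + 5P gives P* = 82, Q* = 40.
Supply starts at P = 74 (where S = 0).
PS = ½(82 − 74)(40) = 160.

Producer surplus = 160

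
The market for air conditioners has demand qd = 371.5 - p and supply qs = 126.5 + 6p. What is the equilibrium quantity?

q* = 336.5

Set qd = qs: 371.5 - p = 126.5 + 6p.
245 = 7p, so p* = 35.
q* = 371.5 − 1(35) = 336.5.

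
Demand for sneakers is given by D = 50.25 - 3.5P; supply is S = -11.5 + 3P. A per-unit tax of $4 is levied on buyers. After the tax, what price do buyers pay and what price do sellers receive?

Buyers pay 295/26, sellers receive 191/26

Pre-tax equilibrium: P* = 9.5, Q* = 17.
Tax on buyers shifts demand to D = 50.25 − 3.5(P + 4) = 36.25 - 3.5P.
36.25 - 3.5P = -11.5 + 3P gives seller price Ps = 191/26; buyers pay Pb = 191/26 + 4 = 295/26.
New quantity: Q = 50.25 − 3.5(295/26) = 137/13.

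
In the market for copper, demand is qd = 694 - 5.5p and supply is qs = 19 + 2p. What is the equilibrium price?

p* = 90

Set qd = qs: 694 - 5.5p = 19 + 2p.
675 = 7.5p, so p* = 90.
q* = 694 − 5.5(90) = 199.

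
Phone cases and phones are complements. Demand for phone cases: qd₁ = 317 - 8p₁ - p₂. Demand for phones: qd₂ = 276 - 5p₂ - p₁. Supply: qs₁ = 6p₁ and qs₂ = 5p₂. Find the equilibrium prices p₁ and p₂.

p₁ = 2894/139, p₂ = 3547/139

Market 1: 317 - 8p₁ - p₂ = 6p₁ → 14p₁ + p₂ = 317.
Market 2: 10p₂ + p₁ = 276.
Eliminating p₂: 10×(1) − 1×(2) gives 139p₁ = 2894, so p₁ = 2894/139.
Back-substitute into (2): p₂ = (276 − 1×2894/139) / 10 = 3547/139.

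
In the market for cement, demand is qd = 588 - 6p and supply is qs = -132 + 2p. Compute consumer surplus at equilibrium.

Consumer surplus = 192

Equilibrium: 588 - 6p = -132 + 2p gives p* = 90, q* = 48.
Demand choke price (qd = 0): p = 98.
CS = ½(98 − 90)(48) = 192.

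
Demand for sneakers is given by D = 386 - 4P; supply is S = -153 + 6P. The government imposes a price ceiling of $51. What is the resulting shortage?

Shortage = 29

Equilibrium price would be P* = 53.9, so the ceiling at 51 binds.
At P = 51: D = 386 − 4(51) = 182, S = -153 + 6(51) = 153.
Shortage = 182 − 153 = 29.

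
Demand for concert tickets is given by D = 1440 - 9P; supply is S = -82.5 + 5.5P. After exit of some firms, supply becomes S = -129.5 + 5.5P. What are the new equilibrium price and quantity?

P' = 3139/29, Q' = 13509/29

Original equilibrium: P* = 105, Q* = 495.
New equilibrium: 1440 - 9P = -129.5 + 5.5P, so 1569.5 = 14.5P and P' = 3139/29; Q' = 1440 − 9(3139/29) = 13509/29.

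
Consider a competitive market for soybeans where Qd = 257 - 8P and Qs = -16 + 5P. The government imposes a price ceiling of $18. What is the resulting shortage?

Shortage = 39

Equilibrium price would be P* = 21, so the ceiling at 18 binds.
At P = 18: Qd = 257 − 8(18) = 113, Qs = -16 + 5(18) = 74.
Shortage = 113 − 74 = 39.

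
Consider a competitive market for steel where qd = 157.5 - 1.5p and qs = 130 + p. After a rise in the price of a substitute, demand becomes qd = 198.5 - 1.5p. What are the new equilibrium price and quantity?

Original equilibrium: p* = 11, q* = 141.
New equilibrium: 198.5 - 1.5p = 130 + p, so 68.5 = 2.5p and p' = 27.4; q' = 198.5 − 1.5(27.4) = 157.4.

p' = 27.4, q' = 157.4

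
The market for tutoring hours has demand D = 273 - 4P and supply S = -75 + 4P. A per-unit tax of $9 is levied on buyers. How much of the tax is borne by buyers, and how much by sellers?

Pre-tax equilibrium: P* = 43.5, Q* = 99.
Tax on buyers shifts demand to D = 273 − 4(P + 9) = 237 - 4P.
237 - 4P = -75 + 4P gives seller price Ps = 39; buyers pay Pb = 39 + 9 = 48.
New quantity: Q = 273 − 4(48) = 81.
Buyer burden = 48 − 43.5 = 4.5; seller burden = 43.5 − 39 = 4.5.

Buyers bear $4.5, sellers bear $4.5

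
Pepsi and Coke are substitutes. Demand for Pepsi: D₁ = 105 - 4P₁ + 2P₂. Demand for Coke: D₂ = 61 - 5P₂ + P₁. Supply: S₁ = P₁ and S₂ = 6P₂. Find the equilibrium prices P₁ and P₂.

P₁ = 1277/53, P₂ = 410/53

Market 1: 105 - 4P₁ + 2P₂ = P₁ → 5P₁ - 2P₂ = 105.
Market 2: 11P₂ - P₁ = 61.
Eliminating P₂: 11×(1) + 2×(2) gives 53P₁ = 1277, so P₁ = 1277/53.
Back-substitute into (2): P₂ = (61 + 1×1277/53) / 11 = 410/53.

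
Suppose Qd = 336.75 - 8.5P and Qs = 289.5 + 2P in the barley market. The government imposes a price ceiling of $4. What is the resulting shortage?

Equilibrium price would be P* = 4.5, so the ceiling at 4 binds.
At P = 4: Qd = 336.75 − 8.5(4) = 302.75, Qs = 289.5 + 2(4) = 297.5.
Shortage = 302.75 − 297.5 = 5.25.

Shortage = 5.25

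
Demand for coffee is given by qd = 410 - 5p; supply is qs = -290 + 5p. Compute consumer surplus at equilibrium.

Consumer surplus = 360

Equilibrium: 410 - 5p = -290 + 5p gives p* = 70, q* = 60.
Demand choke price (qd = 0): p = 82.
CS = ½(82 − 70)(60) = 360.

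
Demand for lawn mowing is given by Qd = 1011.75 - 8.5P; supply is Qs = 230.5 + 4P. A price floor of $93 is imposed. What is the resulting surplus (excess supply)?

Surplus = 381.25

Equilibrium price would be P* = 62.5, so the floor at 93 binds.
At P = 93: Qd = 221.25, Qs = 602.5.
Surplus = 602.5 − 221.25 = 381.25.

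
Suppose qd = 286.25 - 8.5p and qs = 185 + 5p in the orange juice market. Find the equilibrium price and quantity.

p* = 7.5, q* = 222.5

Set qd = qs: 286.25 - 8.5p = 185 + 5p.
101.25 = 13.5p, so p* = 7.5.
q* = 286.25 − 8.5(7.5) = 222.5.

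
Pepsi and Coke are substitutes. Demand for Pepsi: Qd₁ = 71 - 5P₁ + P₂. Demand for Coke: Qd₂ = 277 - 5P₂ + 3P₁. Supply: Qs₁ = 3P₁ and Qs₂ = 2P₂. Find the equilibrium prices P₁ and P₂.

P₁ = 774/53, P₂ = 2429/53

Market 1: 71 - 5P₁ + P₂ = 3P₁ → 8P₁ - P₂ = 71.
Market 2: 7P₂ - 3P₁ = 277.
Eliminating P₂: 7×(1) + 1×(2) gives 53P₁ = 774, so P₁ = 774/53.
Back-substitute into (2): P₂ = (277 + 3×774/53) / 7 = 2429/53.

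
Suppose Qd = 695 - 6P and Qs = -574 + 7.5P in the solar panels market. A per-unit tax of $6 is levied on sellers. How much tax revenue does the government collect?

Tax revenue = 666

Pre-tax equilibrium: P* = 94, Q* = 131.
Tax on sellers shifts supply to Qs = -574 + 7.5(P − 6) = -619 + 7.5P.
695 - 6P = -619 + 7.5P gives buyer price Pb = 292/3; sellers receive Ps = 292/3 − 6 = 274/3.
New quantity: Q = 695 − 6(292/3) = 111.
Revenue = 6 × 111 = 666.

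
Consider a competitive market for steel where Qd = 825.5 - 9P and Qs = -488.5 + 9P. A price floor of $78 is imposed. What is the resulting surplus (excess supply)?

Surplus = 90

Equilibrium price would be P* = 73, so the floor at 78 binds.
At P = 78: Qd = 123.5, Qs = 213.5.
Surplus = 213.5 − 123.5 = 90.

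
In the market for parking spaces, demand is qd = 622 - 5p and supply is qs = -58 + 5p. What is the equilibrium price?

Set qd = qs: 622 - 5p = -58 + 5p.
680 = 10p, so p* = 68.
q* = 622 − 5(68) = 282.

p* = 68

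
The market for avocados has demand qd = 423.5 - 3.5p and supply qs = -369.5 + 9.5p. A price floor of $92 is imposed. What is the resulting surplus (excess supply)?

Equilibrium price would be p* = 61, so the floor at 92 binds.
At p = 92: qd = 101.5, qs = 504.5.
Surplus = 504.5 − 101.5 = 403.

Surplus = 403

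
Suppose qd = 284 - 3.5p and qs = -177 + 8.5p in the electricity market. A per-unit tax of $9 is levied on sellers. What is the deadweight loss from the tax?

Deadweight loss = 100.40625

Pre-tax equilibrium: p* = 461/12, q* = 3589/24.
Tax on sellers shifts supply to qs = -177 + 8.5(p − 9) = -253.5 + 8.5p.
284 - 3.5p = -253.5 + 8.5p gives buyer price pb = 1075/24; sellers receive ps = 1075/24 − 9 = 859/24.
New quantity: q = 284 − 3.5(1075/24) = 6107/48.
DWL = ½ × 9 × (3589/24 − 6107/48) = 100.40625.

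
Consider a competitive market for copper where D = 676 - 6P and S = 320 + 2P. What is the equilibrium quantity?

Set D = S: 676 - 6P = 320 + 2P.
356 = 8P, so P* = 44.5.
Q* = 676 − 6(44.5) = 409.

Q* = 409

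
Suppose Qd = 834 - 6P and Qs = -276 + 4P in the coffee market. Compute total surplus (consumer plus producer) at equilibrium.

Equilibrium: 834 - 6P = -276 + 4P gives P* = 111, Q* = 168.
Demand choke price: P = 139; supply starts at P = 69.
CS = ½(139 − 111)(168) = 2352; PS = ½(111 − 69)(168) = 3528.

Total surplus = 5880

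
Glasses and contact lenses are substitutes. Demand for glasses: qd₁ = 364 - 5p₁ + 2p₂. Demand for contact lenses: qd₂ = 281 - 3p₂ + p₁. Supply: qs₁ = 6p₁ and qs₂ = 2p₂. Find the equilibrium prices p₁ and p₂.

p₁ = 2382/53, p₂ = 3455/53

Market 1: 364 - 5p₁ + 2p₂ = 6p₁ → 11p₁ - 2p₂ = 364.
Market 2: 5p₂ - p₁ = 281.
Eliminating p₂: 5×(1) + 2×(2) gives 53p₁ = 2382, so p₁ = 2382/53.
Back-substitute into (2): p₂ = (281 + 1×2382/53) / 5 = 3455/53.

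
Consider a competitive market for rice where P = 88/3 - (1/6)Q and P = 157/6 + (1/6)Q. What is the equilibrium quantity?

Set the two price expressions equal: 88/3 - (1/6)Q = 157/6 + (1/6)Q.
19/6 = (1/3)Q, so Q* = 9.5.
P* = 88/3 − (1/6)(9.5) = 27.75.

Q* = 9.5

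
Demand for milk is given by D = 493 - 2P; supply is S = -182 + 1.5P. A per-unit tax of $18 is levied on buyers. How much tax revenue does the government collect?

Tax revenue = 11574/7

Pre-tax equilibrium: P* = 1350/7, Q* = 751/7.
Tax on buyers shifts demand to D = 493 − 2(P + 18) = 457 - 2P.
457 - 2P = -182 + 1.5P gives seller price Ps = 1278/7; buyers pay Pb = 1278/7 + 18 = 1404/7.
New quantity: Q = 493 − 2(1404/7) = 643/7.
Revenue = 18 × 643/7 = 11574/7.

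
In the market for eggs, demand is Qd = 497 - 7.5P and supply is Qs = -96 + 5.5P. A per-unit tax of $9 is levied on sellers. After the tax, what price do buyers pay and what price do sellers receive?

Pre-tax equilibrium: P* = 593/13, Q* = 4027/26.
Tax on sellers shifts supply to Qs = -96 + 5.5(P − 9) = -145.5 + 5.5P.
497 - 7.5P = -145.5 + 5.5P gives buyer price Pb = 1285/26; sellers receive Ps = 1285/26 − 9 = 1051/26.
New quantity: Q = 497 − 7.5(1285/26) = 6569/52.

Buyers pay 1285/26, sellers receive 1051/26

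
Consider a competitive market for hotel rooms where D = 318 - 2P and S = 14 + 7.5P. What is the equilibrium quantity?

Set D = S: 318 - 2P = 14 + 7.5P.
304 = 9.5P, so P* = 32.
Q* = 318 − 2(32) = 254.

Q* = 254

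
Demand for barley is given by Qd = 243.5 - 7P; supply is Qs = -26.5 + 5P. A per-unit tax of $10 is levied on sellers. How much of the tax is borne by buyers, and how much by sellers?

Pre-tax equilibrium: P* = 22.5, Q* = 86.
Tax on sellers shifts supply to Qs = -26.5 + 5(P − 10) = -76.5 + 5P.
243.5 - 7P = -76.5 + 5P gives buyer price Pb = 80/3; sellers receive Ps = 80/3 − 10 = 50/3.
New quantity: Q = 243.5 − 7(80/3) = 341/6.
Buyer burden = 80/3 − 22.5 = 25/6; seller burden = 22.5 − 50/3 = 35/6.

Buyers bear 25/6, sellers bear 35/6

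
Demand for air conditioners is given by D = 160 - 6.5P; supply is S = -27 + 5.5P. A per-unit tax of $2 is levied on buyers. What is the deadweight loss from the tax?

Pre-tax equilibrium: P* = 187/12, Q* = 1409/24.
Tax on buyers shifts demand to D = 160 − 6.5(P + 2) = 147 - 6.5P.
147 - 6.5P = -27 + 5.5P gives seller price Ps = 14.5; buyers pay Pb = 14.5 + 2 = 16.5.
New quantity: Q = 160 − 6.5(16.5) = 52.75.
DWL = ½ × 2 × (1409/24 − 52.75) = 143/24.

Deadweight loss = 143/24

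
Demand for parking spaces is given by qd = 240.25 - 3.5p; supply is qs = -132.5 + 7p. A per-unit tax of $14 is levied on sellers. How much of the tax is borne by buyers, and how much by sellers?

Pre-tax equilibrium: p* = 35.5, q* = 116.
Tax on sellers shifts supply to qs = -132.5 + 7(p − 14) = -230.5 + 7p.
240.25 - 3.5p = -230.5 + 7p gives buyer price pb = 269/6; sellers receive ps = 269/6 − 14 = 185/6.
New quantity: q = 240.25 − 3.5(269/6) = 250/3.
Buyer burden = 269/6 − 35.5 = 28/3; seller burden = 35.5 − 185/6 = 14/3.

Buyers bear 28/3, sellers bear 14/3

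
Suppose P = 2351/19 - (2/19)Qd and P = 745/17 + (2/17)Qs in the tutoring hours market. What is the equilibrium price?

Set the two price expressions equal: 2351/19 - (2/19)Q = 745/17 + (2/17)Q.
25812/323 = (72/323)Q, so Q* = 358.5.
P* = 2351/19 − (2/19)(358.5) = 86.

P* = 86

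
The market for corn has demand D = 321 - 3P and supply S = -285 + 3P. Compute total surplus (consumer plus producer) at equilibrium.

Total surplus = 108

Equilibrium: 321 - 3P = -285 + 3P gives P* = 101, Q* = 18.
Demand choke price: P = 107; supply starts at P = 95.
CS = ½(107 − 101)(18) = 54; PS = ½(101 − 95)(18) = 54.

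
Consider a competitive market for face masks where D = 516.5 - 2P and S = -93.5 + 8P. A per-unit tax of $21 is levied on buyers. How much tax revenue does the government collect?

Tax revenue = 7578.9

Pre-tax equilibrium: P* = 61, Q* = 394.5.
Tax on buyers shifts demand to D = 516.5 − 2(P + 21) = 474.5 - 2P.
474.5 - 2P = -93.5 + 8P gives seller price Ps = 56.8; buyers pay Pb = 56.8 + 21 = 77.8.
New quantity: Q = 516.5 − 2(77.8) = 360.9.
Revenue = 21 × 360.9 = 7578.9.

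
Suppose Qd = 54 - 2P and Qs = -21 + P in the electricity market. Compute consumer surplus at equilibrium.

Consumer surplus = 4

Equilibrium: 54 - 2P = -21 + P gives P* = 25, Q* = 4.
Demand choke price (Qd = 0): P = 27.
CS = ½(27 − 25)(4) = 4.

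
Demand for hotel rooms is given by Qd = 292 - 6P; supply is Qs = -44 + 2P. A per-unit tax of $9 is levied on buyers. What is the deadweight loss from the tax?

Deadweight loss = 60.75

Pre-tax equilibrium: P* = 42, Q* = 40.
Tax on buyers shifts demand to Qd = 292 − 6(P + 9) = 238 - 6P.
238 - 6P = -44 + 2P gives seller price Ps = 35.25; buyers pay Pb = 35.25 + 9 = 44.25.
New quantity: Q = 292 − 6(44.25) = 26.5.
DWL = ½ × 9 × (40 − 26.5) = 60.75.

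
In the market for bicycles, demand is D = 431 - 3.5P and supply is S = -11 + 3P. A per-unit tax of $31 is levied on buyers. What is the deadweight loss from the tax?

Pre-tax equilibrium: P* = 68, Q* = 193.
Tax on buyers shifts demand to D = 431 − 3.5(P + 31) = 322.5 - 3.5P.
322.5 - 3.5P = -11 + 3P gives seller price Ps = 667/13; buyers pay Pb = 667/13 + 31 = 1070/13.
New quantity: Q = 431 − 3.5(1070/13) = 1858/13.
DWL = ½ × 31 × (193 − 1858/13) = 20181/26.

Deadweight loss = 20181/26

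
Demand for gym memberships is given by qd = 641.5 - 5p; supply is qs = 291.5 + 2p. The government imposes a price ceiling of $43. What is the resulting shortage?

Equilibrium price would be p* = 50, so the ceiling at 43 binds.
At p = 43: qd = 641.5 − 5(43) = 426.5, qs = 291.5 + 2(43) = 377.5.
Shortage = 426.5 − 377.5 = 49.

Shortage = 49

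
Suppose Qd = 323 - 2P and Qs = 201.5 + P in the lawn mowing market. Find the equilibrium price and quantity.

P* = 40.5, Q* = 242

Set Qd = Qs: 323 - 2P = 201.5 + P.
121.5 = 3P, so P* = 40.5.
Q* = 323 − 2(40.5) = 242.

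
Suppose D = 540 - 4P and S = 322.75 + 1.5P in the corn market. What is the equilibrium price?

P* = 39.5

Set D = S: 540 - 4P = 322.75 + 1.5P.
217.25 = 5.5P, so P* = 39.5.
Q* = 540 − 4(39.5) = 382.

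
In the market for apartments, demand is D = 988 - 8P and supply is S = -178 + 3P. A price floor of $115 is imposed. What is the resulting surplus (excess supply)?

Equilibrium price would be P* = 106, so the floor at 115 binds.
At P = 115: D = 68, S = 167.
Surplus = 167 − 68 = 99.

Surplus = 99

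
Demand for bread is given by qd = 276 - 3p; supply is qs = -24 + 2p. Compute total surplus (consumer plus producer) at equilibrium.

Equilibrium: 276 - 3p = -24 + 2p gives p* = 60, q* = 96.
Demand choke price: p = 92; supply starts at p = 12.
CS = ½(92 − 60)(96) = 1536; PS = ½(60 − 12)(96) = 2304.

Total surplus = 3840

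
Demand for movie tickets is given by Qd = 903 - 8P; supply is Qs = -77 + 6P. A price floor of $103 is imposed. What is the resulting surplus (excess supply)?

Surplus = 462

Equilibrium price would be P* = 70, so the floor at 103 binds.
At P = 103: Qd = 79, Qs = 541.
Surplus = 541 − 79 = 462.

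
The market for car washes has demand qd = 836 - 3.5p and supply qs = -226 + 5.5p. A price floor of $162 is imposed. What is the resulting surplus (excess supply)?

Surplus = 396

Equilibrium price would be p* = 118, so the floor at 162 binds.
At p = 162: qd = 269, qs = 665.
Surplus = 665 − 269 = 396.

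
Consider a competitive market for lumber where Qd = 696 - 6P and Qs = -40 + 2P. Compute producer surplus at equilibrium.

Equilibrium: 696 - 6P = -40 + 2P gives P* = 92, Q* = 144.
Supply starts at P = 20 (where Qs = 0).
PS = ½(92 − 20)(144) = 5184.

Producer surplus = 5184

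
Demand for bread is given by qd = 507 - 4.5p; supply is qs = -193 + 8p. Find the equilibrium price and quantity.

Set qd = qs: 507 - 4.5p = -193 + 8p.
700 = 12.5p, so p* = 56.
q* = 507 − 4.5(56) = 255.

p* = 56, q* = 255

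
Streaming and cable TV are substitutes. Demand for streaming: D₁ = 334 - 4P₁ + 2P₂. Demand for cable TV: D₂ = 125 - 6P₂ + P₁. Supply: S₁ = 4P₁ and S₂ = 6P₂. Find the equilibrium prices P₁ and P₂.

Market 1: 334 - 4P₁ + 2P₂ = 4P₁ → 8P₁ - 2P₂ = 334.
Market 2: 12P₂ - P₁ = 125.
Eliminating P₂: 12×(1) + 2×(2) gives 94P₁ = 4258, so P₁ = 2129/47.
Back-substitute into (2): P₂ = (125 + 1×2129/47) / 12 = 667/47.

P₁ = 2129/47, P₂ = 667/47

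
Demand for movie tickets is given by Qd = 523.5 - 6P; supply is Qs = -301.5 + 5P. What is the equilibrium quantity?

Q* = 73.5

Set Qd = Qs: 523.5 - 6P = -301.5 + 5P.
825 = 11P, so P* = 75.
Q* = 523.5 − 6(75) = 73.5.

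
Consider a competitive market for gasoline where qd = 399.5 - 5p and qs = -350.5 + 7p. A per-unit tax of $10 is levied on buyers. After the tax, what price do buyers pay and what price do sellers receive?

Pre-tax equilibrium: p* = 62.5, q* = 87.
Tax on buyers shifts demand to qd = 399.5 − 5(p + 10) = 349.5 - 5p.
349.5 - 5p = -350.5 + 7p gives seller price ps = 175/3; buyers pay pb = 175/3 + 10 = 205/3.
New quantity: q = 399.5 − 5(205/3) = 347/6.

Buyers pay 205/3, sellers receive 175/3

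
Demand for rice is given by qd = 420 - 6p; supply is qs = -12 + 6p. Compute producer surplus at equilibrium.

Equilibrium: 420 - 6p = -12 + 6p gives p* = 36, q* = 204.
Supply starts at p = 2 (where qs = 0).
PS = ½(36 − 2)(204) = 3468.

Producer surplus = 3468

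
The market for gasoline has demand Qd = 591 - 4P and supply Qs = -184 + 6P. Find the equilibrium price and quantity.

P* = 77.5, Q* = 281

Set Qd = Qs: 591 - 4P = -184 + 6P.
775 = 10P, so P* = 77.5.
Q* = 591 − 4(77.5) = 281.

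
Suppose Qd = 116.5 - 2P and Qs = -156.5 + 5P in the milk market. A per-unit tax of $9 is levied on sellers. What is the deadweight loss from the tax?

Pre-tax equilibrium: P* = 39, Q* = 38.5.
Tax on sellers shifts supply to Qs = -156.5 + 5(P − 9) = -201.5 + 5P.
116.5 - 2P = -201.5 + 5P gives buyer price Pb = 318/7; sellers receive Ps = 318/7 − 9 = 255/7.
New quantity: Q = 116.5 − 2(318/7) = 359/14.
DWL = ½ × 9 × (38.5 − 359/14) = 405/7.

Deadweight loss = 405/7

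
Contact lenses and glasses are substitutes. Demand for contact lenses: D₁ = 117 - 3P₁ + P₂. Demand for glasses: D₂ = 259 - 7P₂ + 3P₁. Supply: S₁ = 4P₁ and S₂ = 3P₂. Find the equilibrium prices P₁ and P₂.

P₁ = 1429/67, P₂ = 2164/67

Market 1: 117 - 3P₁ + P₂ = 4P₁ → 7P₁ - P₂ = 117.
Market 2: 10P₂ - 3P₁ = 259.
Eliminating P₂: 10×(1) + 1×(2) gives 67P₁ = 1429, so P₁ = 1429/67.
Back-substitute into (2): P₂ = (259 + 3×1429/67) / 10 = 2164/67.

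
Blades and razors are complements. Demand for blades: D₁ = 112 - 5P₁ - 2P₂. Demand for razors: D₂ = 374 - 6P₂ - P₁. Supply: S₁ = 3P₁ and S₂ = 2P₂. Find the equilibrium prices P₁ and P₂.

Market 1: 112 - 5P₁ - 2P₂ = 3P₁ → 8P₁ + 2P₂ = 112.
Market 2: 8P₂ + P₁ = 374.
Eliminating P₂: 8×(1) − 2×(2) gives 62P₁ = 148, so P₁ = 74/31.
Back-substitute into (2): P₂ = (374 − 1×74/31) / 8 = 1440/31.

P₁ = 74/31, P₂ = 1440/31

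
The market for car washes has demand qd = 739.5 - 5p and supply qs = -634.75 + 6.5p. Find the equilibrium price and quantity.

p* = 119.5, q* = 142

Set qd = qs: 739.5 - 5p = -634.75 + 6.5p.
1374.25 = 11.5p, so p* = 119.5.
q* = 739.5 − 5(119.5) = 142.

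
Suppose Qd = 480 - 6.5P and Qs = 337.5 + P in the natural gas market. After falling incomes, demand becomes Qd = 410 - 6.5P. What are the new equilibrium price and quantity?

Original equilibrium: P* = 19, Q* = 356.5.
New equilibrium: 410 - 6.5P = 337.5 + P, so 72.5 = 7.5P and P' = 29/3; Q' = 410 − 6.5(29/3) = 2083/6.

P' = 29/3, Q' = 2083/6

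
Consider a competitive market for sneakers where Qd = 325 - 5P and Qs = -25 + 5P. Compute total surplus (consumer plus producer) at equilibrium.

Equilibrium: 325 - 5P = -25 + 5P gives P* = 35, Q* = 150.
Demand choke price: P = 65; supply starts at P = 5.
CS = ½(65 − 35)(150) = 2250; PS = ½(35 − 5)(150) = 2250.

Total surplus = 4500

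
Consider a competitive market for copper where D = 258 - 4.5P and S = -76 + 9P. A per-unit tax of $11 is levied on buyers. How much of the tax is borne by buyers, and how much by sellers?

Buyers bear 22/3, sellers bear 11/3

Pre-tax equilibrium: P* = 668/27, Q* = 440/3.
Tax on buyers shifts demand to D = 258 − 4.5(P + 11) = 208.5 - 4.5P.
208.5 - 4.5P = -76 + 9P gives seller price Ps = 569/27; buyers pay Pb = 569/27 + 11 = 866/27.
New quantity: Q = 258 − 4.5(866/27) = 341/3.
Buyer burden = 866/27 − 668/27 = 22/3; seller burden = 668/27 − 569/27 = 11/3.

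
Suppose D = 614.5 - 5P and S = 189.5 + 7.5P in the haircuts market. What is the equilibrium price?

P* = 34

Set D = S: 614.5 - 5P = 189.5 + 7.5P.
425 = 12.5P, so P* = 34.
Q* = 614.5 − 5(34) = 444.5.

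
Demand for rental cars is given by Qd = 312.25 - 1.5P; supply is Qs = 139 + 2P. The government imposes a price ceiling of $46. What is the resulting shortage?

Equilibrium price would be P* = 49.5, so the ceiling at 46 binds.
At P = 46: Qd = 312.25 − 1.5(46) = 243.25, Qs = 139 + 2(46) = 231.
Shortage = 243.25 − 231 = 12.25.

Shortage = 12.25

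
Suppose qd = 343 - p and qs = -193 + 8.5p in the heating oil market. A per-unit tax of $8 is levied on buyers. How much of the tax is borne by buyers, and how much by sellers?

Pre-tax equilibrium: p* = 1072/19, q* = 5445/19.
Tax on buyers shifts demand to qd = 343 − 1(p + 8) = 335 - p.
335 - p = -193 + 8.5p gives seller price ps = 1056/19; buyers pay pb = 1056/19 + 8 = 1208/19.
New quantity: q = 343 − 1(1208/19) = 5309/19.
Buyer burden = 1208/19 − 1072/19 = 136/19; seller burden = 1072/19 − 1056/19 = 16/19.

Buyers bear 136/19, sellers bear 16/19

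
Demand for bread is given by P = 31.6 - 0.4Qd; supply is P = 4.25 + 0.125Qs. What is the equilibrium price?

Set the two price expressions equal: 31.6 - 0.4Q = 4.25 + 0.125Q.
27.35 = 0.525Q, so Q* = 1094/21.
P* = 31.6 − (0.4)(1094/21) = 226/21.

P* = 226/21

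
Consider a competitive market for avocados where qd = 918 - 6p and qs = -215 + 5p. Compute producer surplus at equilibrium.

Equilibrium: 918 - 6p = -215 + 5p gives p* = 103, q* = 300.
Supply starts at p = 43 (where qs = 0).
PS = ½(103 − 43)(300) = 9000.

Producer surplus = 9000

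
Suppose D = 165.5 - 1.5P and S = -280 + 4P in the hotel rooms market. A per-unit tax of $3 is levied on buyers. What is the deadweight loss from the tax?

Pre-tax equilibrium: P* = 81, Q* = 44.
Tax on buyers shifts demand to D = 165.5 − 1.5(P + 3) = 161 - 1.5P.
161 - 1.5P = -280 + 4P gives seller price Ps = 882/11; buyers pay Pb = 882/11 + 3 = 915/11.
New quantity: Q = 165.5 − 1.5(915/11) = 448/11.
DWL = ½ × 3 × (44 − 448/11) = 54/11.

Deadweight loss = 54/11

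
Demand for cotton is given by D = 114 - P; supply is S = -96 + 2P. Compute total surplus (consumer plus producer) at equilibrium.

Total surplus = 1452

Equilibrium: 114 - P = -96 + 2P gives P* = 70, Q* = 44.
Demand choke price: P = 114; supply starts at P = 48.
CS = ½(114 − 70)(44) = 968; PS = ½(70 − 48)(44) = 484.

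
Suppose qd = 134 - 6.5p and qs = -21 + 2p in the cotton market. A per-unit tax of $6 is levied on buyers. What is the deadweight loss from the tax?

Deadweight loss = 468/17

Pre-tax equilibrium: p* = 310/17, q* = 263/17.
Tax on buyers shifts demand to qd = 134 − 6.5(p + 6) = 95 - 6.5p.
95 - 6.5p = -21 + 2p gives seller price ps = 232/17; buyers pay pb = 232/17 + 6 = 334/17.
New quantity: q = 134 − 6.5(334/17) = 107/17.
DWL = ½ × 6 × (263/17 − 107/17) = 468/17.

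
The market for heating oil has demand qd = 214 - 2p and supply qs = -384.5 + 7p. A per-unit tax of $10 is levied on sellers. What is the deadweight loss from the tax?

Pre-tax equilibrium: p* = 66.5, q* = 81.
Tax on sellers shifts supply to qs = -384.5 + 7(p − 10) = -454.5 + 7p.
214 - 2p = -454.5 + 7p gives buyer price pb = 1337/18; sellers receive ps = 1337/18 − 10 = 1157/18.
New quantity: q = 214 − 2(1337/18) = 589/9.
DWL = ½ × 10 × (81 − 589/9) = 700/9.

Deadweight loss = 700/9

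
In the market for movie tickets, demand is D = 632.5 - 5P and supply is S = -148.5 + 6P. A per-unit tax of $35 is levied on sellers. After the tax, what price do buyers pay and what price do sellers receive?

Pre-tax equilibrium: P* = 71, Q* = 277.5.
Tax on sellers shifts supply to S = -148.5 + 6(P − 35) = -358.5 + 6P.
632.5 - 5P = -358.5 + 6P gives buyer price Pb = 991/11; sellers receive Ps = 991/11 − 35 = 606/11.
New quantity: Q = 632.5 − 5(991/11) = 4005/22.

Buyers pay 991/11, sellers receive 606/11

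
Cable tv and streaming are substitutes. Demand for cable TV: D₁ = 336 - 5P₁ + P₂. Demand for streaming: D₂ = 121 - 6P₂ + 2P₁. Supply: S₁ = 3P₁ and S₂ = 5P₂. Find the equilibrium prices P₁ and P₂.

Market 1: 336 - 5P₁ + P₂ = 3P₁ → 8P₁ - P₂ = 336.
Market 2: 11P₂ - 2P₁ = 121.
Eliminating P₂: 11×(1) + 1×(2) gives 86P₁ = 3817, so P₁ = 3817/86.
Back-substitute into (2): P₂ = (121 + 2×3817/86) / 11 = 820/43.

P₁ = 3817/86, P₂ = 820/43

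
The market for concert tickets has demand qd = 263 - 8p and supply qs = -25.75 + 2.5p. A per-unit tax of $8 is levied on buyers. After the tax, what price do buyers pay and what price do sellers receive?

Pre-tax equilibrium: p* = 27.5, q* = 43.
Tax on buyers shifts demand to qd = 263 − 8(p + 8) = 199 - 8p.
199 - 8p = -25.75 + 2.5p gives seller price ps = 899/42; buyers pay pb = 899/42 + 8 = 1235/42.
New quantity: q = 263 − 8(1235/42) = 583/21.

Buyers pay 1235/42, sellers receive 899/42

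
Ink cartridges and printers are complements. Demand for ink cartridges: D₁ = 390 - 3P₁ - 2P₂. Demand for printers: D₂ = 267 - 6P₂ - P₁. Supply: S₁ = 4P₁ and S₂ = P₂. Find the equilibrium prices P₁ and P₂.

Market 1: 390 - 3P₁ - 2P₂ = 4P₁ → 7P₁ + 2P₂ = 390.
Market 2: 7P₂ + P₁ = 267.
Eliminating P₂: 7×(1) − 2×(2) gives 47P₁ = 2196, so P₁ = 2196/47.
Back-substitute into (2): P₂ = (267 − 1×2196/47) / 7 = 1479/47.

P₁ = 2196/47, P₂ = 1479/47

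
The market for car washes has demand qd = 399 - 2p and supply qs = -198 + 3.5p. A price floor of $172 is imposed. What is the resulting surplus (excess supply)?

Equilibrium price would be p* = 1194/11, so the floor at 172 binds.
At p = 172: qd = 55, qs = 404.
Surplus = 404 − 55 = 349.

Surplus = 349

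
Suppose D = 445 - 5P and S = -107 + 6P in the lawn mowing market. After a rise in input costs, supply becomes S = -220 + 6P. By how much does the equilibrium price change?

Original equilibrium: P* = 552/11, Q* = 2135/11.
New equilibrium: 445 - 5P = -220 + 6P, so 665 = 11P and P' = 665/11; Q' = 445 − 5(665/11) = 1570/11.
Change in price: 665/11 − 552/11 = 113/11.

ΔP = 113/11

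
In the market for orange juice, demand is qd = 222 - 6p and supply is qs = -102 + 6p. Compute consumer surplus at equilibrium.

Equilibrium: 222 - 6p = -102 + 6p gives p* = 27, q* = 60.
Demand choke price (qd = 0): p = 37.
CS = ½(37 − 27)(60) = 300.

Consumer surplus = 300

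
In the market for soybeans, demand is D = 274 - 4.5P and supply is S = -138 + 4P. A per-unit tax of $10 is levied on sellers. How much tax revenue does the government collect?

Pre-tax equilibrium: P* = 824/17, Q* = 950/17.
Tax on sellers shifts supply to S = -138 + 4(P − 10) = -178 + 4P.
274 - 4.5P = -178 + 4P gives buyer price Pb = 904/17; sellers receive Ps = 904/17 − 10 = 734/17.
New quantity: Q = 274 − 4.5(904/17) = 590/17.
Revenue = 10 × 590/17 = 5900/17.

Tax revenue = 5900/17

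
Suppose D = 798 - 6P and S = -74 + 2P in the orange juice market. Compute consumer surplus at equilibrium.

Equilibrium: 798 - 6P = -74 + 2P gives P* = 109, Q* = 144.
Demand choke price (D = 0): P = 133.
CS = ½(133 − 109)(144) = 1728.

Consumer surplus = 1728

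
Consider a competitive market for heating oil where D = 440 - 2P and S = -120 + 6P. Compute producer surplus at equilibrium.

Producer surplus = 7500

Equilibrium: 440 - 2P = -120 + 6P gives P* = 70, Q* = 300.
Supply starts at P = 20 (where S = 0).
PS = ½(70 − 20)(300) = 7500.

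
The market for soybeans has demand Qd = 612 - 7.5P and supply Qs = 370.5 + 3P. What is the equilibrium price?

Set Qd = Qs: 612 - 7.5P = 370.5 + 3P.
241.5 = 10.5P, so P* = 23.
Q* = 612 − 7.5(23) = 439.5.

P* = 23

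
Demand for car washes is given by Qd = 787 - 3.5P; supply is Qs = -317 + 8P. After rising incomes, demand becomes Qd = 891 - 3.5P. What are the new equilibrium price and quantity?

Original equilibrium: P* = 96, Q* = 451.
New equilibrium: 891 - 3.5P = -317 + 8P, so 1208 = 11.5P and P' = 2416/23; Q' = 891 − 3.5(2416/23) = 12037/23.

P' = 2416/23, Q' = 12037/23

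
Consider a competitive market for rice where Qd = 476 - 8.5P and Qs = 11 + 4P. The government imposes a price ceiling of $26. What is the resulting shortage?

Shortage = 140

Equilibrium price would be P* = 37.2, so the ceiling at 26 binds.
At P = 26: Qd = 476 − 8.5(26) = 255, Qs = 11 + 4(26) = 115.
Shortage = 255 − 115 = 140.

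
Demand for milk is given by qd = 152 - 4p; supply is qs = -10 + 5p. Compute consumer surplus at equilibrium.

Equilibrium: 152 - 4p = -10 + 5p gives p* = 18, q* = 80.
Demand choke price (qd = 0): p = 38.
CS = ½(38 − 18)(80) = 800.

Consumer surplus = 800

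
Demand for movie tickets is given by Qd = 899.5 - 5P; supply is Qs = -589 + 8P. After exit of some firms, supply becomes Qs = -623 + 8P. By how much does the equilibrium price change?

Original equilibrium: P* = 114.5, Q* = 327.
New equilibrium: 899.5 - 5P = -623 + 8P, so 1522.5 = 13P and P' = 3045/26; Q' = 899.5 − 5(3045/26) = 4081/13.
Change in price: 3045/26 − 114.5 = 34/13.

ΔP = 34/13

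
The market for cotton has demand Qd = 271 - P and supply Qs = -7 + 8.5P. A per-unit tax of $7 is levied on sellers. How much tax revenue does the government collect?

Tax revenue = 31318/19

Pre-tax equilibrium: P* = 556/19, Q* = 4593/19.
Tax on sellers shifts supply to Qs = -7 + 8.5(P − 7) = -66.5 + 8.5P.
271 - P = -66.5 + 8.5P gives buyer price Pb = 675/19; sellers receive Ps = 675/19 − 7 = 542/19.
New quantity: Q = 271 − 1(675/19) = 4474/19.
Revenue = 7 × 4474/19 = 31318/19.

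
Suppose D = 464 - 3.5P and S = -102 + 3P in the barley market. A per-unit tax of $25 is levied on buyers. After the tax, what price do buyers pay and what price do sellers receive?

Pre-tax equilibrium: P* = 1132/13, Q* = 2070/13.
Tax on buyers shifts demand to D = 464 − 3.5(P + 25) = 376.5 - 3.5P.
376.5 - 3.5P = -102 + 3P gives seller price Ps = 957/13; buyers pay Pb = 957/13 + 25 = 1282/13.
New quantity: Q = 464 − 3.5(1282/13) = 1545/13.

Buyers pay 1282/13, sellers receive 957/13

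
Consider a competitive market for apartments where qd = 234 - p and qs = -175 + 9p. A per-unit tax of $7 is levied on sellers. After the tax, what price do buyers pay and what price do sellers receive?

Pre-tax equilibrium: p* = 40.9, q* = 193.1.
Tax on sellers shifts supply to qs = -175 + 9(p − 7) = -238 + 9p.
234 - p = -238 + 9p gives buyer price pb = 47.2; sellers receive ps = 47.2 − 7 = 40.2.
New quantity: q = 234 − 1(47.2) = 186.8.

Buyers pay $47.2, sellers receive $40.2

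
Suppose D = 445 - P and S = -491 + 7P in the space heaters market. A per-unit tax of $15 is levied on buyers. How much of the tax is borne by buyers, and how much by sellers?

Pre-tax equilibrium: P* = 117, Q* = 328.
Tax on buyers shifts demand to D = 445 − 1(P + 15) = 430 - P.
430 - P = -491 + 7P gives seller price Ps = 115.125; buyers pay Pb = 115.125 + 15 = 130.125.
New quantity: Q = 445 − 1(130.125) = 314.875.
Buyer burden = 130.125 − 117 = 13.125; seller burden = 117 − 115.125 = 1.875.

Buyers bear $13.125, sellers bear $1.875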